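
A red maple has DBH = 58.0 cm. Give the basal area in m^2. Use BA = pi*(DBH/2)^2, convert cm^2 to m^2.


Formula: BA = pi * (DBH/2)^2 / 10000  (cm^2 to m^2)
Radius = DBH/2 = 58.0/2 = 29.0 cm
BA = pi * 29.0^2 / 10000
   = 2642.0794 cm^2 / 10000
   = 0.2642 m^2

0.2642


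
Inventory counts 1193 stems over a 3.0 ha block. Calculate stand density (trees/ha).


Formula: Stand Density = N_trees / Area_ha
Density = 1193 trees / 3.0 ha
Density = 398 trees/ha

398


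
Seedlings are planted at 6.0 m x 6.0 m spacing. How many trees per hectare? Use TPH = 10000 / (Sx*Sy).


Formula: TPH = 10000 m^2/ha / (spacing_x * spacing_y)
Area per tree = 6.0 m * 6.0 m = 36.0 m^2
TPH = 10000 / 36.0 = 278 trees/ha

278


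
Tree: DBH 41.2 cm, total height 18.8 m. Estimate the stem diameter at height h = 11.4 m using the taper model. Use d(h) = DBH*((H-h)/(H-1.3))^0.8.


Taper: d(h) = DBH * ((H - h) / (H - 1.3))^0.8
Numerator = H - h = 18.8 - 11.4 = 7.4 m
Denominator = H - 1.3 = 18.8 - 1.3 = 17.5 m
Ratio = 7.4 / 17.5 = 0.42286
d = 41.2 * 0.42286^0.8 = 20.7 cm

20.7


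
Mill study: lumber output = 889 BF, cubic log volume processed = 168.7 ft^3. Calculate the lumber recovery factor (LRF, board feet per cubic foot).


Formula: LRF = Lumber Output (BF) / Log Input (ft^3)
LRF = 889 BF / 168.7 ft^3
LRF = 5.27 BF/ft^3

5.27


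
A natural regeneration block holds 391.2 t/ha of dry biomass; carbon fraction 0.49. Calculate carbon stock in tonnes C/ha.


Formula: Carbon Stock = Biomass * Carbon Fraction
C = 391.2 t/ha * 0.49
C = 191.7 t C/ha

191.7


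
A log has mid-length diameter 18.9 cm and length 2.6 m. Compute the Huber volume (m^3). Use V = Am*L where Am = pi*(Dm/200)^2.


Huber: V = Am * L,  Am = pi*(Dm/200)^2
Am = pi*(18.9/200)^2 = 0.028055 m^2
V = 0.028055*2.6 = 0.0729 m^3

0.0729


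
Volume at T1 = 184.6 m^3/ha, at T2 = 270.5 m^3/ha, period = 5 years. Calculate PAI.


Formula: PAI = (V_T2 - V_T1) / (T2 - T1)
Volume increment = 270.5 - 184.6 = 85.9 m^3/ha
PAI = 85.9 / 5 = 17.18 m^3/ha/year

17.18


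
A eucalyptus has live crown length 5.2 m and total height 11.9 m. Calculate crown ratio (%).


Formula: Crown Ratio = (Crown Length / Total Height) * 100
CR = (5.2 m / 11.9 m) * 100
CR = 0.437 * 100 = 43.7%

43.7


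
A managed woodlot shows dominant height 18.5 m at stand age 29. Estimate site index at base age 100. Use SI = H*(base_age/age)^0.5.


Formula: SI = H_dom * (base_age / age)^0.5
Age ratio = 100 / 29 = 3.44828
sqrt(age_ratio) = 1.85695
SI = 18.5 * 1.85695 = 34.4 m

34.4


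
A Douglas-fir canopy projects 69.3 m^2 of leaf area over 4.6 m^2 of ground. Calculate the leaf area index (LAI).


Formula: LAI = total leaf area / ground area  (dimensionless)
LAI = 69.3 m^2 / 4.6 m^2
LAI = 15.07

15.07


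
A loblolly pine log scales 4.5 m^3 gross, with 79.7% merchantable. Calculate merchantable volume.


Formula: MV = V_total * (merchantable_pct / 100)
Merchantable fraction = 79.7% / 100 = 0.797
MV = 4.5 m^3 * 0.797 = 3.587 m^3

3.587


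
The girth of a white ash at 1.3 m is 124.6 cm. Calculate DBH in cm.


Formula: DBH = C / pi
DBH = 124.6 / pi
pi = 3.14159...
DBH = 39.7 cm

39.7


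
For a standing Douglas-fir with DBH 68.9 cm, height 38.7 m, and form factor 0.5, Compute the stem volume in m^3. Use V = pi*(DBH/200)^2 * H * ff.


Formula: V = pi * (DBH/200)^2 * H * ff
Radius = DBH/200 = 68.9/200 = 0.3445 m
Radius^2 = 0.3445^2 = 0.11868025 m^2
V = pi * 0.11868025 * 38.7 * 0.5
V = 7.215 m^3

7.215


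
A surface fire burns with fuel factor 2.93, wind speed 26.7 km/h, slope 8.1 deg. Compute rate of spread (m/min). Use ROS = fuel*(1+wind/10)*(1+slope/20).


Formula: ROS = fuel * (1 + wind/10) * (1 + slope/20)
Wind factor = 1 + 26.7/10 = 3.67
Slope factor = 1 + 8.1/20 = 1.405
ROS = 2.93 * 3.67 * 1.405 = 15.11 m/min

15.11


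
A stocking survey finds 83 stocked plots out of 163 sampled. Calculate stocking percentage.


Formula: Stocking % = stocked plots / total plots * 100
Stocking = 83 / 163 * 100
Stocking = 0.5092 * 100 = 50.9%

50.9


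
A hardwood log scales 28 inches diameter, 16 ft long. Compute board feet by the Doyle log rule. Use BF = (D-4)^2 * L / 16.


Doyle: BF = (D - 4)^2 * L / 16
Adjusted diameter = 28 - 4 = 24 in
(D-4)^2 = 24^2 = 576
BF = 576 * 16 / 16 = 576 BF

576


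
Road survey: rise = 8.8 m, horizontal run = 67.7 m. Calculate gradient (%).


Formula: Gradient = rise / run * 100
Gradient = 8.8 / 67.7 * 100 = 13.0%

13.0


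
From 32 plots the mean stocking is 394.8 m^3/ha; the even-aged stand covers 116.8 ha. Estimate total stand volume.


Formula: Total Volume = Mean Volume per ha * Total Area
Total Volume = 394.8 m^3/ha * 116.8 ha
Total Volume = 46113 m^3

46113


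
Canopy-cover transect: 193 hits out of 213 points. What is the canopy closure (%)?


Formula: Canopy closure = covered points / total points * 100
Closure = 193 / 213 * 100
Closure = 0.9061 * 100 = 90.6%

90.6


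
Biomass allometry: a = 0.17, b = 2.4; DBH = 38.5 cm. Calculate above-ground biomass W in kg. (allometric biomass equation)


Formula: W = a * DBH^b  (allometric power law)
DBH^b = 38.5^2.4 = 6384.1892
W = 0.17 * 6384.1892 = 1085.3 kg

1085.3


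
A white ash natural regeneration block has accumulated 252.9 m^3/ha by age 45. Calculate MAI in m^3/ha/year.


Formula: MAI = Total Volume / Stand Age
MAI = 252.9 m^3/ha / 45 years
MAI = 5.62 m^3/ha/year

5.62


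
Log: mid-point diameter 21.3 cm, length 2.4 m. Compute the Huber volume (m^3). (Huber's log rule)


Huber: V = Am * L,  Am = pi*(Dm/200)^2
Am = pi*(21.3/200)^2 = 0.035633 m^2
V = 0.035633*2.4 = 0.0855 m^3

0.0855


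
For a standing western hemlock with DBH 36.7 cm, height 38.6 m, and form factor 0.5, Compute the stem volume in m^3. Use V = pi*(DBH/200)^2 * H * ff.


Formula: V = pi * (DBH/200)^2 * H * ff
Radius = DBH/200 = 36.7/200 = 0.1835 m
Radius^2 = 0.1835^2 = 0.03367225 m^2
V = pi * 0.03367225 * 38.6 * 0.5
V = 2.042 m^3

2.042


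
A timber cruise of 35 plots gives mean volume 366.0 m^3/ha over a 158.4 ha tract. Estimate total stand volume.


Formula: Total Volume = Mean Volume per ha * Total Area
Total Volume = 366.0 m^3/ha * 158.4 ha
Total Volume = 57974 m^3

57974


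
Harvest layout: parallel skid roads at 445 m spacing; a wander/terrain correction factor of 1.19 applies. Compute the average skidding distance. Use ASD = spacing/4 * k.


Formula: ASD = (spacing / 4) * correction
Uncorrected distance = spacing / 4 = 445 / 4 = 111.25 m
ASD = 111.25 * 1.19 = 132 m

132


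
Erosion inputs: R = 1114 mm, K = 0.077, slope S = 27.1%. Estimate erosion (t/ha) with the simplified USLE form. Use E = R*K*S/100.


Formula: E = R * K * S / 100  (simplified USLE)
R * K = 1114 * 0.077 = 85.778
E = 85.778 * 27.1 / 100 = 23.25 t/ha

23.25


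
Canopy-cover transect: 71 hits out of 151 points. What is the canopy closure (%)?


Formula: Canopy closure = covered points / total points * 100
Closure = 71 / 151 * 100
Closure = 0.4702 * 100 = 47.0%

47.0


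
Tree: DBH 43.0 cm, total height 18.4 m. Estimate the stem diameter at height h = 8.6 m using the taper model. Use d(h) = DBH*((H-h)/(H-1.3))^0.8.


Taper: d(h) = DBH * ((H - h) / (H - 1.3))^0.8
Numerator = H - h = 18.4 - 8.6 = 9.8 m
Denominator = H - 1.3 = 18.4 - 1.3 = 17.1 m
Ratio = 9.8 / 17.1 = 0.5731
d = 43.0 * 0.5731^0.8 = 27.5 cm

27.5


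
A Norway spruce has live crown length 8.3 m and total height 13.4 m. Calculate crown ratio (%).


Formula: Crown Ratio = (Crown Length / Total Height) * 100
CR = (8.3 m / 13.4 m) * 100
CR = 0.6194 * 100 = 61.9%

61.9


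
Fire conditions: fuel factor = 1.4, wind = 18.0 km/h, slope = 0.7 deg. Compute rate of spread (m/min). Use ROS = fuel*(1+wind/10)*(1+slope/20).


Formula: ROS = fuel * (1 + wind/10) * (1 + slope/20)
Wind factor = 1 + 18.0/10 = 2.8
Slope factor = 1 + 0.7/20 = 1.035
ROS = 1.4 * 2.8 * 1.035 = 4.06 m/min

4.06


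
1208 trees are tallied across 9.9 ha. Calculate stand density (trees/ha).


Formula: Stand Density = N_trees / Area_ha
Density = 1208 trees / 9.9 ha
Density = 122 trees/ha

122


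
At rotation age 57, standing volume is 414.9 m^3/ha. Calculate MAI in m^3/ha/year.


Formula: MAI = Total Volume / Stand Age
MAI = 414.9 m^3/ha / 57 years
MAI = 7.28 m^3/ha/year

7.28


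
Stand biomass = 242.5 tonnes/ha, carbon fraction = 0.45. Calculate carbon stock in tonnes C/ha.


Formula: Carbon Stock = Biomass * Carbon Fraction
C = 242.5 t/ha * 0.45
C = 109.1 t C/ha

109.1


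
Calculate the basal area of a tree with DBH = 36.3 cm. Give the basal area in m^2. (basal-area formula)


Formula: BA = pi * (DBH/2)^2 / 10000  (cm^2 to m^2)
Radius = DBH/2 = 36.3/2 = 18.15 cm
BA = pi * 18.15^2 / 10000
   = 1034.9113 cm^2 / 10000
   = 0.1035 m^2

0.1035


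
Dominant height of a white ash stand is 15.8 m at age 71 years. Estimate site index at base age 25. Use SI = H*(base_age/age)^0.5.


Formula: SI = H_dom * (base_age / age)^0.5
Age ratio = 25 / 71 = 0.35211
sqrt(age_ratio) = 0.59339
SI = 15.8 * 0.59339 = 9.4 m

9.4


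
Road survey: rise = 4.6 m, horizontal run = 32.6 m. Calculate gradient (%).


Formula: Gradient = rise / run * 100
Gradient = 4.6 / 32.6 * 100 = 14.1%

14.1


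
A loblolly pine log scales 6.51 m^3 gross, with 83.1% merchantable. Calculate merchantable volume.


Formula: MV = V_total * (merchantable_pct / 100)
Merchantable fraction = 83.1% / 100 = 0.831
MV = 6.51 m^3 * 0.831 = 5.41 m^3

5.41


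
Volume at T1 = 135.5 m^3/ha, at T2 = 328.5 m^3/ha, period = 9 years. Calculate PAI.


Formula: PAI = (V_T2 - V_T1) / (T2 - T1)
Volume increment = 328.5 - 135.5 = 193.0 m^3/ha
PAI = 193.0 / 9 = 21.44 m^3/ha/year

21.44


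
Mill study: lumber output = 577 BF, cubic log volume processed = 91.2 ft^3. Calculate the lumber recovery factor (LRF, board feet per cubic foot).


Formula: LRF = Lumber Output (BF) / Log Input (ft^3)
LRF = 577 BF / 91.2 ft^3
LRF = 6.33 BF/ft^3

6.33


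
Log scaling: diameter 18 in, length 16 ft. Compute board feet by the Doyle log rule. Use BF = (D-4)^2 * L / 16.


Doyle: BF = (D - 4)^2 * L / 16
Adjusted diameter = 18 - 4 = 14 in
(D-4)^2 = 14^2 = 196
BF = 196 * 16 / 16 = 196 BF

196


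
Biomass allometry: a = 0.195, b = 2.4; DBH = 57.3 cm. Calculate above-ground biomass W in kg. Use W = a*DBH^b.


Formula: W = a * DBH^b  (allometric power law)
DBH^b = 57.3^2.4 = 16579.4872
W = 0.195 * 16579.4872 = 3233.0 kg

3233.0


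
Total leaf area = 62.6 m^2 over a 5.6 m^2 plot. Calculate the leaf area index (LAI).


Formula: LAI = total leaf area / ground area  (dimensionless)
LAI = 62.6 m^2 / 5.6 m^2
LAI = 11.18

11.18


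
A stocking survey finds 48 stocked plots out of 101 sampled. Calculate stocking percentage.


Formula: Stocking % = stocked plots / total plots * 100
Stocking = 48 / 101 * 100
Stocking = 0.4752 * 100 = 47.5%

47.5


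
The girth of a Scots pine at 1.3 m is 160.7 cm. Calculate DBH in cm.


Formula: DBH = C / pi
DBH = 160.7 / pi
pi = 3.14159...
DBH = 51.2 cm

51.2


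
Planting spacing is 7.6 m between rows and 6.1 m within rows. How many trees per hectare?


Formula: TPH = 10000 m^2/ha / (spacing_x * spacing_y)
Area per tree = 7.6 m * 6.1 m = 46.36 m^2
TPH = 10000 / 46.36 = 216 trees/ha

216


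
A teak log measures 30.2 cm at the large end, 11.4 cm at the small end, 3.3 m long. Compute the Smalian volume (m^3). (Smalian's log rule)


Smalian: V = (A1 + A2)/2 * L,  A = pi*(D/200)^2
A1 = pi*(30.2/200)^2 = 0.071631 m^2
A2 = pi*(11.4/200)^2 = 0.010207 m^2
V = (0.071631+0.010207)/2*3.3 = 0.135 m^3

0.135


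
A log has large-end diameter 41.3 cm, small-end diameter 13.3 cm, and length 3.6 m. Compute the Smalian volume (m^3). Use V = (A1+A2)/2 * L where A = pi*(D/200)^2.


Smalian: V = (A1 + A2)/2 * L,  A = pi*(D/200)^2
A1 = pi*(41.3/200)^2 = 0.133965 m^2
A2 = pi*(13.3/200)^2 = 0.013893 m^2
V = (0.133965+0.013893)/2*3.6 = 0.2661 m^3

0.2661


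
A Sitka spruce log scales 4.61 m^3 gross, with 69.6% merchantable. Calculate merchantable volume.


Formula: MV = V_total * (merchantable_pct / 100)
Merchantable fraction = 69.6% / 100 = 0.696
MV = 4.61 m^3 * 0.696 = 3.209 m^3

3.209


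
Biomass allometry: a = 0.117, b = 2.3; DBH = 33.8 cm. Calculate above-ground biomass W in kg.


Formula: W = a * DBH^b  (allometric power law)
DBH^b = 33.8^2.3 = 3284.7961
W = 0.117 * 3284.7961 = 384.3 kg

384.3


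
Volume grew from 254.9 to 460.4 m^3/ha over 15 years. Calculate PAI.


Formula: PAI = (V_T2 - V_T1) / (T2 - T1)
Volume increment = 460.4 - 254.9 = 205.5 m^3/ha
PAI = 205.5 / 15 = 13.7 m^3/ha/year

13.7


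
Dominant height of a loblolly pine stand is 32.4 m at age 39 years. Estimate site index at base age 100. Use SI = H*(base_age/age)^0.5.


Formula: SI = H_dom * (base_age / age)^0.5
Age ratio = 100 / 39 = 2.5641
sqrt(age_ratio) = 1.60128
SI = 32.4 * 1.60128 = 51.9 m

51.9


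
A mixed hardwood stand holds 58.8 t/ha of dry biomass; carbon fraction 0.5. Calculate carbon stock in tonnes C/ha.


Formula: Carbon Stock = Biomass * Carbon Fraction
C = 58.8 t/ha * 0.5
C = 29.4 t C/ha

29.4


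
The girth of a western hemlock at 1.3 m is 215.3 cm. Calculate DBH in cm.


Formula: DBH = C / pi
DBH = 215.3 / pi
pi = 3.14159...
DBH = 68.5 cm

68.5


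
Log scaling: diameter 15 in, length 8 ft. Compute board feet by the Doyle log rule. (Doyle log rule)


Doyle: BF = (D - 4)^2 * L / 16
Adjusted diameter = 15 - 4 = 11 in
(D-4)^2 = 11^2 = 121
BF = 121 * 8 / 16 = 61 BF

61


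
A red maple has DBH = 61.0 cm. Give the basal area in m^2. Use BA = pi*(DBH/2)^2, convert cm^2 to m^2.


Formula: BA = pi * (DBH/2)^2 / 10000  (cm^2 to m^2)
Radius = DBH/2 = 61.0/2 = 30.5 cm
BA = pi * 30.5^2 / 10000
   = 2922.4666 cm^2 / 10000
   = 0.2922 m^2

0.2922


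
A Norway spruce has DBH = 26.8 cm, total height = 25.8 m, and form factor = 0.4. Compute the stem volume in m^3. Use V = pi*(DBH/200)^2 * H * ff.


Formula: V = pi * (DBH/200)^2 * H * ff
Radius = DBH/200 = 26.8/200 = 0.134 m
Radius^2 = 0.134^2 = 0.017956 m^2
V = pi * 0.017956 * 25.8 * 0.4
V = 0.582 m^3

0.582


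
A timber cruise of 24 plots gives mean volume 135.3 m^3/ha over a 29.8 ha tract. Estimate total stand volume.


Formula: Total Volume = Mean Volume per ha * Total Area
Total Volume = 135.3 m^3/ha * 29.8 ha
Total Volume = 4032 m^3

4032


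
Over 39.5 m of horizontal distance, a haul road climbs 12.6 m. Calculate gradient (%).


Formula: Gradient = rise / run * 100
Gradient = 12.6 / 39.5 * 100 = 31.9%

31.9


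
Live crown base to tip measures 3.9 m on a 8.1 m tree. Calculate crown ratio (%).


Formula: Crown Ratio = (Crown Length / Total Height) * 100
CR = (3.9 m / 8.1 m) * 100
CR = 0.4815 * 100 = 48.1%

48.1


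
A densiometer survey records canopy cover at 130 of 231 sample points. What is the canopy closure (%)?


Formula: Canopy closure = covered points / total points * 100
Closure = 130 / 231 * 100
Closure = 0.5628 * 100 = 56.3%

56.3


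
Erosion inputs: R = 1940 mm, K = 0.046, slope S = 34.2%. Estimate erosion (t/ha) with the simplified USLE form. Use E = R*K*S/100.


Formula: E = R * K * S / 100  (simplified USLE)
R * K = 1940 * 0.046 = 89.24
E = 89.24 * 34.2 / 100 = 30.52 t/ha

30.52


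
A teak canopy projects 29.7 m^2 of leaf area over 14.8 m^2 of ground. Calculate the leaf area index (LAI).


Formula: LAI = total leaf area / ground area  (dimensionless)
LAI = 29.7 m^2 / 14.8 m^2
LAI = 2.01

2.01


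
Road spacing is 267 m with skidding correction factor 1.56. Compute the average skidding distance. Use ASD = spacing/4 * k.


Formula: ASD = (spacing / 4) * correction
Uncorrected distance = spacing / 4 = 267 / 4 = 66.75 m
ASD = 66.75 * 1.56 = 104 m

104


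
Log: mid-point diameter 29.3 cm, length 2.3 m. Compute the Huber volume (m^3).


Huber: V = Am * L,  Am = pi*(Dm/200)^2
Am = pi*(29.3/200)^2 = 0.067426 m^2
V = 0.067426*2.3 = 0.1551 m^3

0.1551


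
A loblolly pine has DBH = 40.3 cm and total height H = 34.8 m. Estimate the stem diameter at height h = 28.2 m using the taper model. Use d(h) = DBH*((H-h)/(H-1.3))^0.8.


Taper: d(h) = DBH * ((H - h) / (H - 1.3))^0.8
Numerator = H - h = 34.8 - 28.2 = 6.6 m
Denominator = H - 1.3 = 34.8 - 1.3 = 33.5 m
Ratio = 6.6 / 33.5 = 0.19701
d = 40.3 * 0.19701^0.8 = 11.0 cm

11.0


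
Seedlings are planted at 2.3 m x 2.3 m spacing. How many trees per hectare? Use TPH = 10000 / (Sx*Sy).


Formula: TPH = 10000 m^2/ha / (spacing_x * spacing_y)
Area per tree = 2.3 m * 2.3 m = 5.29 m^2
TPH = 10000 / 5.29 = 1890 trees/ha

1890


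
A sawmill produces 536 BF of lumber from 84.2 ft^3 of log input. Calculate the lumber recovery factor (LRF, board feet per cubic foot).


Formula: LRF = Lumber Output (BF) / Log Input (ft^3)
LRF = 536 BF / 84.2 ft^3
LRF = 6.37 BF/ft^3

6.37


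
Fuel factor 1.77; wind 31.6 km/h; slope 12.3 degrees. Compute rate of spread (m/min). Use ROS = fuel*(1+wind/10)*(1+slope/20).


Formula: ROS = fuel * (1 + wind/10) * (1 + slope/20)
Wind factor = 1 + 31.6/10 = 4.16
Slope factor = 1 + 12.3/20 = 1.615
ROS = 1.77 * 4.16 * 1.615 = 11.89 m/min

11.89


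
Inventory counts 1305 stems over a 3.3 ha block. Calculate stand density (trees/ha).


Formula: Stand Density = N_trees / Area_ha
Density = 1305 trees / 3.3 ha
Density = 395 trees/ha

395


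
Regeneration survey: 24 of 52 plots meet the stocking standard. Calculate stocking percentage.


Formula: Stocking % = stocked plots / total plots * 100
Stocking = 24 / 52 * 100
Stocking = 0.4615 * 100 = 46.2%

46.2


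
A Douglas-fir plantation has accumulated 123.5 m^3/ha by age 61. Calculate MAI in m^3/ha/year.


Formula: MAI = Total Volume / Stand Age
MAI = 123.5 m^3/ha / 61 years
MAI = 2.02 m^3/ha/year

2.02


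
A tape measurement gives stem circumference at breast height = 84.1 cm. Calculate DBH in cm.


Formula: DBH = C / pi
DBH = 84.1 / pi
pi = 3.14159...
DBH = 26.8 cm

26.8


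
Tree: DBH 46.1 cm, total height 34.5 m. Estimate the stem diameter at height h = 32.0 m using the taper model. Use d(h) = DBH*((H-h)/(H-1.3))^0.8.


Taper: d(h) = DBH * ((H - h) / (H - 1.3))^0.8
Numerator = H - h = 34.5 - 32.0 = 2.5 m
Denominator = H - 1.3 = 34.5 - 1.3 = 33.2 m
Ratio = 2.5 / 33.2 = 0.0753
d = 46.1 * 0.0753^0.8 = 5.8 cm

5.8


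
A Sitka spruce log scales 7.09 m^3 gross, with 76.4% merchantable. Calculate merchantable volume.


Formula: MV = V_total * (merchantable_pct / 100)
Merchantable fraction = 76.4% / 100 = 0.764
MV = 7.09 m^3 * 0.764 = 5.417 m^3

5.417


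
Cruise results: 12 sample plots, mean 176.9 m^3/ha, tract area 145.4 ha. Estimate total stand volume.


Formula: Total Volume = Mean Volume per ha * Total Area
Total Volume = 176.9 m^3/ha * 145.4 ha
Total Volume = 25721 m^3

25721


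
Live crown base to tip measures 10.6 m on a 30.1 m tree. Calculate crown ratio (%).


Formula: Crown Ratio = (Crown Length / Total Height) * 100
CR = (10.6 m / 30.1 m) * 100
CR = 0.3522 * 100 = 35.2%

35.2


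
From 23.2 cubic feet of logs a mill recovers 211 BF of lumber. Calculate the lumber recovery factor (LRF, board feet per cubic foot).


Formula: LRF = Lumber Output (BF) / Log Input (ft^3)
LRF = 211 BF / 23.2 ft^3
LRF = 9.09 BF/ft^3

9.09


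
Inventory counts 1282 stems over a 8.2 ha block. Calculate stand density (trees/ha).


Formula: Stand Density = N_trees / Area_ha
Density = 1282 trees / 8.2 ha
Density = 156 trees/ha

156


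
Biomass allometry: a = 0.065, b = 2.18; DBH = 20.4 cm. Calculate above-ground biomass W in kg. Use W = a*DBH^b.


Formula: W = a * DBH^b  (allometric power law)
DBH^b = 20.4^2.18 = 716.1331
W = 0.065 * 716.1331 = 46.5 kg

46.5


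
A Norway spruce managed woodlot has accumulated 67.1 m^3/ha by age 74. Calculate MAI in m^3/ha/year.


Formula: MAI = Total Volume / Stand Age
MAI = 67.1 m^3/ha / 74 years
MAI = 0.91 m^3/ha/year

0.91


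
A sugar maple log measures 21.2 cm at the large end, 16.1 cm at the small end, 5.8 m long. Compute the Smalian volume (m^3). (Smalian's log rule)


Smalian: V = (A1 + A2)/2 * L,  A = pi*(D/200)^2
A1 = pi*(21.2/200)^2 = 0.035299 m^2
A2 = pi*(16.1/200)^2 = 0.020358 m^2
V = (0.035299+0.020358)/2*5.8 = 0.1614 m^3

0.1614


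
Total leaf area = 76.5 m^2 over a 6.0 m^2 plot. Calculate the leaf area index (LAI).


Formula: LAI = total leaf area / ground area  (dimensionless)
LAI = 76.5 m^2 / 6.0 m^2
LAI = 12.75

12.75


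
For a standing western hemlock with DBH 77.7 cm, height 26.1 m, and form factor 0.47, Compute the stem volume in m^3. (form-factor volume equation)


Formula: V = pi * (DBH/200)^2 * H * ff
Radius = DBH/200 = 77.7/200 = 0.3885 m
Radius^2 = 0.3885^2 = 0.15093225 m^2
V = pi * 0.15093225 * 26.1 * 0.47
V = 5.817 m^3

5.817


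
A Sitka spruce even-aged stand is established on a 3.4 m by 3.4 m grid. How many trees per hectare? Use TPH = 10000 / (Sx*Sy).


Formula: TPH = 10000 m^2/ha / (spacing_x * spacing_y)
Area per tree = 3.4 m * 3.4 m = 11.56 m^2
TPH = 10000 / 11.56 = 865 trees/ha

865


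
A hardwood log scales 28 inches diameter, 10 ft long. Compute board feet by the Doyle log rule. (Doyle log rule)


Doyle: BF = (D - 4)^2 * L / 16
Adjusted diameter = 28 - 4 = 24 in
(D-4)^2 = 24^2 = 576
BF = 576 * 10 / 16 = 360 BF

360


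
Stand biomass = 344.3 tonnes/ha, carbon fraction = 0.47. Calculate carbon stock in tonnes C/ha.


Formula: Carbon Stock = Biomass * Carbon Fraction
C = 344.3 t/ha * 0.47
C = 161.8 t C/ha

161.8


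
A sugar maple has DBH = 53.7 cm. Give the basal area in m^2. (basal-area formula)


Formula: BA = pi * (DBH/2)^2 / 10000  (cm^2 to m^2)
Radius = DBH/2 = 53.7/2 = 26.85 cm
BA = pi * 26.85^2 / 10000
   = 2264.8448 cm^2 / 10000
   = 0.2265 m^2

0.2265


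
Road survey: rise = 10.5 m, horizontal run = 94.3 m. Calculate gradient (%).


Formula: Gradient = rise / run * 100
Gradient = 10.5 / 94.3 * 100 = 11.1%

11.1


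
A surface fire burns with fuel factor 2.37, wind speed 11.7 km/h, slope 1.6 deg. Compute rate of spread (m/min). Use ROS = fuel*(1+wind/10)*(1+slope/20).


Formula: ROS = fuel * (1 + wind/10) * (1 + slope/20)
Wind factor = 1 + 11.7/10 = 2.17
Slope factor = 1 + 1.6/20 = 1.08
ROS = 2.37 * 2.17 * 1.08 = 5.55 m/min

5.55


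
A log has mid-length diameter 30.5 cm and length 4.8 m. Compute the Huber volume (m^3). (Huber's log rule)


Huber: V = Am * L,  Am = pi*(Dm/200)^2
Am = pi*(30.5/200)^2 = 0.073062 m^2
V = 0.073062*4.8 = 0.3507 m^3

0.3507


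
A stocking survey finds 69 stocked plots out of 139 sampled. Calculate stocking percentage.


Formula: Stocking % = stocked plots / total plots * 100
Stocking = 69 / 139 * 100
Stocking = 0.4964 * 100 = 49.6%

49.6


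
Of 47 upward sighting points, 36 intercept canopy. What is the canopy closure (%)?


Formula: Canopy closure = covered points / total points * 100
Closure = 36 / 47 * 100
Closure = 0.766 * 100 = 76.6%

76.6


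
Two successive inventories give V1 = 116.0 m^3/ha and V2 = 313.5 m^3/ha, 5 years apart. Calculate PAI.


Formula: PAI = (V_T2 - V_T1) / (T2 - T1)
Volume increment = 313.5 - 116.0 = 197.5 m^3/ha
PAI = 197.5 / 5 = 39.5 m^3/ha/year

39.5


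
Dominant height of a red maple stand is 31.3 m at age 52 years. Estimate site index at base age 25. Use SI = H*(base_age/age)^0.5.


Formula: SI = H_dom * (base_age / age)^0.5
Age ratio = 25 / 52 = 0.48077
sqrt(age_ratio) = 0.69338
SI = 31.3 * 0.69338 = 21.7 m

21.7


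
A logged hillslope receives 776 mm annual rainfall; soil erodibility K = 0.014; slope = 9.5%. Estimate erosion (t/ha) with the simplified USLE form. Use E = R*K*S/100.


Formula: E = R * K * S / 100  (simplified USLE)
R * K = 776 * 0.014 = 10.864
E = 10.864 * 9.5 / 100 = 1.03 t/ha

1.03


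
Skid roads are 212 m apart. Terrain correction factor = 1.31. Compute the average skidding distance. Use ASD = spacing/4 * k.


Formula: ASD = (spacing / 4) * correction
Uncorrected distance = spacing / 4 = 212 / 4 = 53 m
ASD = 53 * 1.31 = 69 m

69


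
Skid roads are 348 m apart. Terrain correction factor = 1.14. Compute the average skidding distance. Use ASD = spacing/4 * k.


Formula: ASD = (spacing / 4) * correction
Uncorrected distance = spacing / 4 = 348 / 4 = 87 m
ASD = 87 * 1.14 = 99 m

99


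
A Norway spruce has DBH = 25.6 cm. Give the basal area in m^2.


Formula: BA = pi * (DBH/2)^2 / 10000  (cm^2 to m^2)
Radius = DBH/2 = 25.6/2 = 12.8 cm
BA = pi * 12.8^2 / 10000
   = 514.7185 cm^2 / 10000
   = 0.0515 m^2

0.0515


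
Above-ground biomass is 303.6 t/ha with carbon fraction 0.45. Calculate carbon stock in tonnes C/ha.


Formula: Carbon Stock = Biomass * Carbon Fraction
C = 303.6 t/ha * 0.45
C = 136.6 t C/ha

136.6


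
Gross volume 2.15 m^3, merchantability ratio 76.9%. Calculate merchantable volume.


Formula: MV = V_total * (merchantable_pct / 100)
Merchantable fraction = 76.9% / 100 = 0.769
MV = 2.15 m^3 * 0.769 = 1.653 m^3

1.653


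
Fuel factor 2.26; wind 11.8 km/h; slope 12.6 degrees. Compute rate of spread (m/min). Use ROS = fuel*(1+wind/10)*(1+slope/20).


Formula: ROS = fuel * (1 + wind/10) * (1 + slope/20)
Wind factor = 1 + 11.8/10 = 2.18
Slope factor = 1 + 12.6/20 = 1.63
ROS = 2.26 * 2.18 * 1.63 = 8.03 m/min

8.03


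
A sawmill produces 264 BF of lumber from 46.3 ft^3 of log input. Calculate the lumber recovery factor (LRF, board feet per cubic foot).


Formula: LRF = Lumber Output (BF) / Log Input (ft^3)
LRF = 264 BF / 46.3 ft^3
LRF = 5.7 BF/ft^3

5.7


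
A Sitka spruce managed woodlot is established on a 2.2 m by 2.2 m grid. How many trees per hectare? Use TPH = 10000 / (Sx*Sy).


Formula: TPH = 10000 m^2/ha / (spacing_x * spacing_y)
Area per tree = 2.2 m * 2.2 m = 4.84 m^2
TPH = 10000 / 4.84 = 2066 trees/ha

2066


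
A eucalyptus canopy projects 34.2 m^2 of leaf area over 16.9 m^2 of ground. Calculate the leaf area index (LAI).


Formula: LAI = total leaf area / ground area  (dimensionless)
LAI = 34.2 m^2 / 16.9 m^2
LAI = 2.02

2.02


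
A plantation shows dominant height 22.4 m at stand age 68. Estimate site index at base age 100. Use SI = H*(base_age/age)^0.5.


Formula: SI = H_dom * (base_age / age)^0.5
Age ratio = 100 / 68 = 1.47059
sqrt(age_ratio) = 1.21268
SI = 22.4 * 1.21268 = 27.2 m

27.2


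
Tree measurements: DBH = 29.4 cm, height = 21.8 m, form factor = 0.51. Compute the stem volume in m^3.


Formula: V = pi * (DBH/200)^2 * H * ff
Radius = DBH/200 = 29.4/200 = 0.147 m
Radius^2 = 0.147^2 = 0.021609 m^2
V = pi * 0.021609 * 21.8 * 0.51
V = 0.755 m^3

0.755


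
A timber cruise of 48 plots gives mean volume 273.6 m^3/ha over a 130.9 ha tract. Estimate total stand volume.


Formula: Total Volume = Mean Volume per ha * Total Area
Total Volume = 273.6 m^3/ha * 130.9 ha
Total Volume = 35814 m^3

35814


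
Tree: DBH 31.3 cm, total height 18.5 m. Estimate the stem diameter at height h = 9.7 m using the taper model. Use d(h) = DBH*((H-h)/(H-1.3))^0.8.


Taper: d(h) = DBH * ((H - h) / (H - 1.3))^0.8
Numerator = H - h = 18.5 - 9.7 = 8.8 m
Denominator = H - 1.3 = 18.5 - 1.3 = 17.2 m
Ratio = 8.8 / 17.2 = 0.51163
d = 31.3 * 0.51163^0.8 = 18.3 cm

18.3


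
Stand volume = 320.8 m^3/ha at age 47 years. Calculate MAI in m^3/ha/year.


Formula: MAI = Total Volume / Stand Age
MAI = 320.8 m^3/ha / 47 years
MAI = 6.83 m^3/ha/year

6.83


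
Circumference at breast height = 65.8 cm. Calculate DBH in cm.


Formula: DBH = C / pi
DBH = 65.8 / pi
pi = 3.14159...
DBH = 20.9 cm

20.9


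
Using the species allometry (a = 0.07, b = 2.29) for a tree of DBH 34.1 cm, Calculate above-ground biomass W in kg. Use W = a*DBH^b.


Formula: W = a * DBH^b  (allometric power law)
DBH^b = 34.1^2.29 = 3235.9927
W = 0.07 * 3235.9927 = 226.5 kg

226.5


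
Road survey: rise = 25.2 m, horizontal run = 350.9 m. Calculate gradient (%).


Formula: Gradient = rise / run * 100
Gradient = 25.2 / 350.9 * 100 = 7.2%

7.2


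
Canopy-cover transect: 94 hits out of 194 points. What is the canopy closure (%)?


Formula: Canopy closure = covered points / total points * 100
Closure = 94 / 194 * 100
Closure = 0.4845 * 100 = 48.5%

48.5


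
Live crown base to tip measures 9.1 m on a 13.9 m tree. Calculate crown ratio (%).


Formula: Crown Ratio = (Crown Length / Total Height) * 100
CR = (9.1 m / 13.9 m) * 100
CR = 0.6547 * 100 = 65.5%

65.5


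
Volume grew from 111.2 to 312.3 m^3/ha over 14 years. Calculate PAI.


Formula: PAI = (V_T2 - V_T1) / (T2 - T1)
Volume increment = 312.3 - 111.2 = 201.1 m^3/ha
PAI = 201.1 / 14 = 14.36 m^3/ha/year

14.36


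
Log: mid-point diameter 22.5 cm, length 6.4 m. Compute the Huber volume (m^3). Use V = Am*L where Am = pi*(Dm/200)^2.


Huber: V = Am * L,  Am = pi*(Dm/200)^2
Am = pi*(22.5/200)^2 = 0.039761 m^2
V = 0.039761*6.4 = 0.2545 m^3

0.2545


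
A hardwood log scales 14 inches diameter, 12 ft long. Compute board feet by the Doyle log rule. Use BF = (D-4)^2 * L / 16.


Doyle: BF = (D - 4)^2 * L / 16
Adjusted diameter = 14 - 4 = 10 in
(D-4)^2 = 10^2 = 100
BF = 100 * 12 / 16 = 75 BF

75


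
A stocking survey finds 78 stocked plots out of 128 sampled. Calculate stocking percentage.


Formula: Stocking % = stocked plots / total plots * 100
Stocking = 78 / 128 * 100
Stocking = 0.6094 * 100 = 60.9%

60.9


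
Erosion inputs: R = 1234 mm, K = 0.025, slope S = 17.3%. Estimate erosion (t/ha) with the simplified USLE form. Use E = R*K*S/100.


Formula: E = R * K * S / 100  (simplified USLE)
R * K = 1234 * 0.025 = 30.85
E = 30.85 * 17.3 / 100 = 5.34 t/ha

5.34


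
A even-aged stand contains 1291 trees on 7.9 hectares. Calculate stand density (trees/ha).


Formula: Stand Density = N_trees / Area_ha
Density = 1291 trees / 7.9 ha
Density = 163 trees/ha

163


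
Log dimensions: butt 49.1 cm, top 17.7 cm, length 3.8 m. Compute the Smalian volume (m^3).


Smalian: V = (A1 + A2)/2 * L,  A = pi*(D/200)^2
A1 = pi*(49.1/200)^2 = 0.189345 m^2
A2 = pi*(17.7/200)^2 = 0.024606 m^2
V = (0.189345+0.024606)/2*3.8 = 0.4065 m^3

0.4065


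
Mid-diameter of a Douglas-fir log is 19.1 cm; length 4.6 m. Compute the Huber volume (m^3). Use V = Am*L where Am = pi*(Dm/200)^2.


Huber: V = Am * L,  Am = pi*(Dm/200)^2
Am = pi*(19.1/200)^2 = 0.028652 m^2
V = 0.028652*4.6 = 0.1318 m^3

0.1318


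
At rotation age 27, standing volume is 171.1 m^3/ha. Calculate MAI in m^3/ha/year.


Formula: MAI = Total Volume / Stand Age
MAI = 171.1 m^3/ha / 27 years
MAI = 6.34 m^3/ha/year

6.34


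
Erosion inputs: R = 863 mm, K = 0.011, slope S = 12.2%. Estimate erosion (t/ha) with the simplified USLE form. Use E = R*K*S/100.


Formula: E = R * K * S / 100  (simplified USLE)
R * K = 863 * 0.011 = 9.493
E = 9.493 * 12.2 / 100 = 1.16 t/ha

1.16


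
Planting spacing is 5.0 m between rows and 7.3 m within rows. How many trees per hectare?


Formula: TPH = 10000 m^2/ha / (spacing_x * spacing_y)
Area per tree = 5.0 m * 7.3 m = 36.5 m^2
TPH = 10000 / 36.5 = 274 trees/ha

274


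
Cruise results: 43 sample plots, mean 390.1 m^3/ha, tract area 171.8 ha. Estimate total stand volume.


Formula: Total Volume = Mean Volume per ha * Total Area
Total Volume = 390.1 m^3/ha * 171.8 ha
Total Volume = 67019 m^3

67019


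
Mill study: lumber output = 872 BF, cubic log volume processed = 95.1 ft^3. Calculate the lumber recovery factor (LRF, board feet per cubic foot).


Formula: LRF = Lumber Output (BF) / Log Input (ft^3)
LRF = 872 BF / 95.1 ft^3
LRF = 9.17 BF/ft^3

9.17


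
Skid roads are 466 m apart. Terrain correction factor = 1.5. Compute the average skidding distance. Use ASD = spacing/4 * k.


Formula: ASD = (spacing / 4) * correction
Uncorrected distance = spacing / 4 = 466 / 4 = 116.5 m
ASD = 116.5 * 1.5 = 175 m

175


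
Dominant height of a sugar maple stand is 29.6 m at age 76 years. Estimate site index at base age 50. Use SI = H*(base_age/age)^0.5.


Formula: SI = H_dom * (base_age / age)^0.5
Age ratio = 50 / 76 = 0.65789
sqrt(age_ratio) = 0.81111
SI = 29.6 * 0.81111 = 24.0 m

24.0


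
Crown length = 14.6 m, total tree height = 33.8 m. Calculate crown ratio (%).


Formula: Crown Ratio = (Crown Length / Total Height) * 100
CR = (14.6 m / 33.8 m) * 100
CR = 0.432 * 100 = 43.2%

43.2


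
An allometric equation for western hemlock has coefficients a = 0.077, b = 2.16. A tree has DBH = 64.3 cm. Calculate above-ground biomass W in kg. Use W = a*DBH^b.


Formula: W = a * DBH^b  (allometric power law)
DBH^b = 64.3^2.16 = 8048.8846
W = 0.077 * 8048.8846 = 619.8 kg

619.8


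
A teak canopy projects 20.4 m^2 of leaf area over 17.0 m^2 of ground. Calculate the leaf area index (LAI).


Formula: LAI = total leaf area / ground area  (dimensionless)
LAI = 20.4 m^2 / 17.0 m^2
LAI = 1.2

1.2


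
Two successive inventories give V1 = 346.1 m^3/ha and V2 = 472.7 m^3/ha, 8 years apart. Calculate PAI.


Formula: PAI = (V_T2 - V_T1) / (T2 - T1)
Volume increment = 472.7 - 346.1 = 126.6 m^3/ha
PAI = 126.6 / 8 = 15.83 m^3/ha/year

15.83


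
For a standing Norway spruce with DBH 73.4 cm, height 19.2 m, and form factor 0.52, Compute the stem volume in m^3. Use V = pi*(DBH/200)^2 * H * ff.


Formula: V = pi * (DBH/200)^2 * H * ff
Radius = DBH/200 = 73.4/200 = 0.367 m
Radius^2 = 0.367^2 = 0.134689 m^2
V = pi * 0.134689 * 19.2 * 0.52
V = 4.225 m^3

4.225


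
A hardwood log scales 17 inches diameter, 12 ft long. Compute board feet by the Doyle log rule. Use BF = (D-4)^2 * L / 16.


Doyle: BF = (D - 4)^2 * L / 16
Adjusted diameter = 17 - 4 = 13 in
(D-4)^2 = 13^2 = 169
BF = 169 * 12 / 16 = 127 BF

127


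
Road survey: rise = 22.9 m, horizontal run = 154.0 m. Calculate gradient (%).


Formula: Gradient = rise / run * 100
Gradient = 22.9 / 154.0 * 100 = 14.9%

14.9


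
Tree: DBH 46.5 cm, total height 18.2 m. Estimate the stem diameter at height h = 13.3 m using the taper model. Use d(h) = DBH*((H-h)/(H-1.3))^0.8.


Taper: d(h) = DBH * ((H - h) / (H - 1.3))^0.8
Numerator = H - h = 18.2 - 13.3 = 4.9 m
Denominator = H - 1.3 = 18.2 - 1.3 = 16.9 m
Ratio = 4.9 / 16.9 = 0.28994
d = 46.5 * 0.28994^0.8 = 17.3 cm

17.3


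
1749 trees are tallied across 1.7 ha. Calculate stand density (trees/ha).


Formula: Stand Density = N_trees / Area_ha
Density = 1749 trees / 1.7 ha
Density = 1029 trees/ha

1029


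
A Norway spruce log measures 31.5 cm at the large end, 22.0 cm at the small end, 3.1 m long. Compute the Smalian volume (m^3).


Smalian: V = (A1 + A2)/2 * L,  A = pi*(D/200)^2
A1 = pi*(31.5/200)^2 = 0.077931 m^2
A2 = pi*(22.0/200)^2 = 0.038013 m^2
V = (0.077931+0.038013)/2*3.1 = 0.1797 m^3

0.1797


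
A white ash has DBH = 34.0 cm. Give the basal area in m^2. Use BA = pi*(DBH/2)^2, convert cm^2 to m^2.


Formula: BA = pi * (DBH/2)^2 / 10000  (cm^2 to m^2)
Radius = DBH/2 = 34.0/2 = 17.0 cm
BA = pi * 17.0^2 / 10000
   = 907.9203 cm^2 / 10000
   = 0.0908 m^2

0.0908


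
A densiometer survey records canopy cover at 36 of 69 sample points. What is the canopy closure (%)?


Formula: Canopy closure = covered points / total points * 100
Closure = 36 / 69 * 100
Closure = 0.5217 * 100 = 52.2%

52.2


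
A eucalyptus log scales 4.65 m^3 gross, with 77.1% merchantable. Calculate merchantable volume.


Formula: MV = V_total * (merchantable_pct / 100)
Merchantable fraction = 77.1% / 100 = 0.771
MV = 4.65 m^3 * 0.771 = 3.585 m^3

3.585


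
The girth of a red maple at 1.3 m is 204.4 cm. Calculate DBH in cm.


Formula: DBH = C / pi
DBH = 204.4 / pi
pi = 3.14159...
DBH = 65.1 cm

65.1


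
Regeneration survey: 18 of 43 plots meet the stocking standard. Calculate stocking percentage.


Formula: Stocking % = stocked plots / total plots * 100
Stocking = 18 / 43 * 100
Stocking = 0.4186 * 100 = 41.9%

41.9


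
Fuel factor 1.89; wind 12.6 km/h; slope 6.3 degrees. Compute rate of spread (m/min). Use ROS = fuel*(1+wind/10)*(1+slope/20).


Formula: ROS = fuel * (1 + wind/10) * (1 + slope/20)
Wind factor = 1 + 12.6/10 = 2.26
Slope factor = 1 + 6.3/20 = 1.315
ROS = 1.89 * 2.26 * 1.315 = 5.62 m/min

5.62


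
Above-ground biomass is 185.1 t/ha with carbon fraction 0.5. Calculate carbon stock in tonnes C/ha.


Formula: Carbon Stock = Biomass * Carbon Fraction
C = 185.1 t/ha * 0.5
C = 92.6 t C/ha

92.6


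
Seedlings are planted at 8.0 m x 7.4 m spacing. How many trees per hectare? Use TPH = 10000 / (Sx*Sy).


Formula: TPH = 10000 m^2/ha / (spacing_x * spacing_y)
Area per tree = 8.0 m * 7.4 m = 59.2 m^2
TPH = 10000 / 59.2 = 169 trees/ha

169


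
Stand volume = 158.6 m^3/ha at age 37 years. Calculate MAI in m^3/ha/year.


Formula: MAI = Total Volume / Stand Age
MAI = 158.6 m^3/ha / 37 years
MAI = 4.29 m^3/ha/year

4.29


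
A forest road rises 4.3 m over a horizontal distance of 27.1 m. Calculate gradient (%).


Formula: Gradient = rise / run * 100
Gradient = 4.3 / 27.1 * 100 = 15.9%

15.9


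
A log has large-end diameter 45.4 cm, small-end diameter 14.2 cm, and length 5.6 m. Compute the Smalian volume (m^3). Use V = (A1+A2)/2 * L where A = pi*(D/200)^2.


Smalian: V = (A1 + A2)/2 * L,  A = pi*(D/200)^2
A1 = pi*(45.4/200)^2 = 0.161883 m^2
A2 = pi*(14.2/200)^2 = 0.015837 m^2
V = (0.161883+0.015837)/2*5.6 = 0.4976 m^3

0.4976


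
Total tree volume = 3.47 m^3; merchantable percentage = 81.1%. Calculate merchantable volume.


Formula: MV = V_total * (merchantable_pct / 100)
Merchantable fraction = 81.1% / 100 = 0.811
MV = 3.47 m^3 * 0.811 = 2.814 m^3

2.814


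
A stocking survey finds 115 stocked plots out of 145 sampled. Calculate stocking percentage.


Formula: Stocking % = stocked plots / total plots * 100
Stocking = 115 / 145 * 100
Stocking = 0.7931 * 100 = 79.3%

79.3


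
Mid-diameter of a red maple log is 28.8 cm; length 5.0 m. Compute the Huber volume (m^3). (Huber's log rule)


Huber: V = Am * L,  Am = pi*(Dm/200)^2
Am = pi*(28.8/200)^2 = 0.065144 m^2
V = 0.065144*5.0 = 0.3257 m^3

0.3257


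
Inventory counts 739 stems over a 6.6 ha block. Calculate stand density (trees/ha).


Formula: Stand Density = N_trees / Area_ha
Density = 739 trees / 6.6 ha
Density = 112 trees/ha

112


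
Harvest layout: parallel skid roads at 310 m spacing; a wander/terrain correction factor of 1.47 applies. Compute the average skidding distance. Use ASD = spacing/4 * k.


Formula: ASD = (spacing / 4) * correction
Uncorrected distance = spacing / 4 = 310 / 4 = 77.5 m
ASD = 77.5 * 1.47 = 114 m

114


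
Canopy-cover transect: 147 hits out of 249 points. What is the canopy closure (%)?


Formula: Canopy closure = covered points / total points * 100
Closure = 147 / 249 * 100
Closure = 0.5904 * 100 = 59.0%

59.0


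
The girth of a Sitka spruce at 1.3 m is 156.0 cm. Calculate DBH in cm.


Formula: DBH = C / pi
DBH = 156.0 / pi
pi = 3.14159...
DBH = 49.7 cm

49.7


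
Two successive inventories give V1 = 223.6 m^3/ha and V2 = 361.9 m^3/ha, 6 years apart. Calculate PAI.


Formula: PAI = (V_T2 - V_T1) / (T2 - T1)
Volume increment = 361.9 - 223.6 = 138.3 m^3/ha
PAI = 138.3 / 6 = 23.05 m^3/ha/year

23.05


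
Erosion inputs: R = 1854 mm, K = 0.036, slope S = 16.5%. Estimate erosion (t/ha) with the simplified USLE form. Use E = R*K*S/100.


Formula: E = R * K * S / 100  (simplified USLE)
R * K = 1854 * 0.036 = 66.744
E = 66.744 * 16.5 / 100 = 11.01 t/ha

11.01


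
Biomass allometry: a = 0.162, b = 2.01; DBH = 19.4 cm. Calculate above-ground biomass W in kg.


Formula: W = a * DBH^b  (allometric power law)
DBH^b = 19.4^2.01 = 387.6872
W = 0.162 * 387.6872 = 62.8 kg

62.8


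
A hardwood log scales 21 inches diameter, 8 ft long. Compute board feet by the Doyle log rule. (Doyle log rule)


Doyle: BF = (D - 4)^2 * L / 16
Adjusted diameter = 21 - 4 = 17 in
(D-4)^2 = 17^2 = 289
BF = 289 * 8 / 16 = 145 BF

145
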